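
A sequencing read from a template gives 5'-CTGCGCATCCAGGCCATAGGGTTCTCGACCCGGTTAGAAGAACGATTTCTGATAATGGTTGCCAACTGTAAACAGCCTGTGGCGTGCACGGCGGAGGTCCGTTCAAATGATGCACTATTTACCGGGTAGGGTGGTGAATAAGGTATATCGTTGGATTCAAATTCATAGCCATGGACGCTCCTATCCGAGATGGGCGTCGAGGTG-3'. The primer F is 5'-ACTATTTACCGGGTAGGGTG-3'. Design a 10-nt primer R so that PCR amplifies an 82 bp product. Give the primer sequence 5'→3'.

5'-GCCCATCTCG-3'

The forward primer binds at positions 114–133, so an 82 bp product ends at position 114 + 82 − 1 = 195.
The reverse primer anneals to the top strand over positions 186–195, i.e. to CGAGATGGGC.
Its sequence written 5'→3' is the reverse complement: GCCCATCTCG.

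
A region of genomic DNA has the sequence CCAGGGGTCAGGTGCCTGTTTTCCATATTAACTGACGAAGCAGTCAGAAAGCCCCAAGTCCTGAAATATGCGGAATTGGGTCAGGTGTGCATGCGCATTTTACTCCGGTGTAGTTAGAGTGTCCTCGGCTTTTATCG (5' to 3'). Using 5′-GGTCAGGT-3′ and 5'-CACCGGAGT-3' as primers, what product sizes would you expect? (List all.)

The forward primer GGTCAGGT matches the top strand at positions 6–13, 79–86.
The reverse primer's reverse complement is ACTCCGGTG, matching at positions 102–110.
Each forward site pairs with the reverse site to give a product ending at position 110: sizes 105, 32 bp.

105 bp, 32 bp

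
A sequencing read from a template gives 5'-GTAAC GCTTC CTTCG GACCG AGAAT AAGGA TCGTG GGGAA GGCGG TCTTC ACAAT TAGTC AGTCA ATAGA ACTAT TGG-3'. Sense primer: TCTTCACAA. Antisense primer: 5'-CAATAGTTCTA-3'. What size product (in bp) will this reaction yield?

Scanning the template, TCTTCACAA occurs at positions 46–54; this primer anneals to the bottom strand there with its 3' end pointing downstream.
Reverse complement of the reverse primer: TAGAACTATTG. This occurs on the top strand at positions 67–77.
Product length = (reverse-primer end) − (forward-primer start) + 1 = 77 − 46 + 1 = 32 bp.

32 bp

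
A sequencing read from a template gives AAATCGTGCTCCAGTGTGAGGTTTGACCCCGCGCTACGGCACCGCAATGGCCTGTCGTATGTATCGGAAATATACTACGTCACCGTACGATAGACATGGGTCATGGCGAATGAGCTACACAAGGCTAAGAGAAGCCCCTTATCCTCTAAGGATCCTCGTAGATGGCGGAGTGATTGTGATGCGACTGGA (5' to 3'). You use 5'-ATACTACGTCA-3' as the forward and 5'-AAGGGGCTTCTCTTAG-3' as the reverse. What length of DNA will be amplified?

Scanning the template, ATACTACGTCA occurs at positions 72–82; this primer anneals to the bottom strand there with its 3' end pointing downstream.
Taking the reverse complement of AAGGGGCTTCTCTTAG gives CTAAGAGAAGCCCCTT, found at positions 125–140 on the template; the primer anneals here to the top strand with its 3' end pointing upstream.
Product length = (reverse-primer end) − (forward-primer start) + 1 = 140 − 72 + 1 = 69 bp.

69 bp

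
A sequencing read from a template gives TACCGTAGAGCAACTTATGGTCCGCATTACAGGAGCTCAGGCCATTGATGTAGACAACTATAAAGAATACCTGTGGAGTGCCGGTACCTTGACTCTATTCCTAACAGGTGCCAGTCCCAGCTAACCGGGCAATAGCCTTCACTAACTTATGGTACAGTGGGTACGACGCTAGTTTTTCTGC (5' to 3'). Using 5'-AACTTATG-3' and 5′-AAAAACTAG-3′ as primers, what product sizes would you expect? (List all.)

The forward primer AACTTATG matches the top strand at positions 12–19, 144–151.
The reverse primer's reverse complement is CTAGTTTTT, matching at positions 169–177.
Each forward site pairs with the reverse site to give a product ending at position 177: sizes 166, 34 bp.

166 bp, 34 bp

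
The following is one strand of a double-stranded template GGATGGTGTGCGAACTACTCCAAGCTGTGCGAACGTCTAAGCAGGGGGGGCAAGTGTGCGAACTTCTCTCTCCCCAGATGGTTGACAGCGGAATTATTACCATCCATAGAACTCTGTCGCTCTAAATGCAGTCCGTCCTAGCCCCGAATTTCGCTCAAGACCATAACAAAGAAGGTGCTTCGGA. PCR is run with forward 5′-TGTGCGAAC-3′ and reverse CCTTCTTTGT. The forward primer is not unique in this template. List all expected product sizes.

169 bp, 150 bp, 121 bp

The forward primer TGTGCGAAC matches the top strand at positions 7–15, 26–34, 55–63.
The reverse primer's reverse complement is ACAAAGAAGG, matching at positions 166–175.
Each forward site pairs with the reverse site to give a product ending at position 175: sizes 169, 150, 121 bp.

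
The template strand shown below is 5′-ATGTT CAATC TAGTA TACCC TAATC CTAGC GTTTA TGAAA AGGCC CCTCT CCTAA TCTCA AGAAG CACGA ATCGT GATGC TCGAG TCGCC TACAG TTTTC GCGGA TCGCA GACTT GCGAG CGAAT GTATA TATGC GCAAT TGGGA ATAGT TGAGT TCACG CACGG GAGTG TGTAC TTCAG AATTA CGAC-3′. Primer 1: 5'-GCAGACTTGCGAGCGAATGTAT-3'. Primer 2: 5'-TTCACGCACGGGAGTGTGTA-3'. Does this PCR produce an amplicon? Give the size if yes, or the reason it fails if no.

No product — both primers anneal to the same strand and extend in the same direction.

Primer 1 (GCAGACTTGCGAGCGAATGTAT) matches the top strand at positions 108–129 (3' end points downstream).
Primer 2 (TTCACGCACGGGAGTGTGTA) also matches the top strand directly, at positions 155–174 — its reverse complement TACACACTCCCGTGCGTGAA is not present.
Both primers anneal to the bottom strand with 3' ends pointing the same way, so neither can prime synthesis back toward the other.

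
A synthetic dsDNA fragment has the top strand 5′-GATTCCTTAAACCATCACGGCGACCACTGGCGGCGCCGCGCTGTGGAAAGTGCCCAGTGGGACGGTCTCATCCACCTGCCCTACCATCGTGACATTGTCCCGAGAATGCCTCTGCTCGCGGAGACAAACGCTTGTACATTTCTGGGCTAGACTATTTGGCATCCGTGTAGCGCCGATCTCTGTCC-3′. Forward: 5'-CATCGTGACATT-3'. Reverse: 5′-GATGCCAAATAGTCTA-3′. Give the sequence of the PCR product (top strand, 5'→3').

The forward primer matches the template at positions 85–96.
The reverse primer's reverse complement is TAGACTATTTGGCATC, which matches the template at positions 148–163.
The product is the template from position 85 through 163 (79 bp).

5'-CATCGTGACATTGTCCCGAGAATGCCTCTGCTCGCGGAGACAAACGCTTGTACATTTCTGGGCTAGACTATTTGGCATC-3'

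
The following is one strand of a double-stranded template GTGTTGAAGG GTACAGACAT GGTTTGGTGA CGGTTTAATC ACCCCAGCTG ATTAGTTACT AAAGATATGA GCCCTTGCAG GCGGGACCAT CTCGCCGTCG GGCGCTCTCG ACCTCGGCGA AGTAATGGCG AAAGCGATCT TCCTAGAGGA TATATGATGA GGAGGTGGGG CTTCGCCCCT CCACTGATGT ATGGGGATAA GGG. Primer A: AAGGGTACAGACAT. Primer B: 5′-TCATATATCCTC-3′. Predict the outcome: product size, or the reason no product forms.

Yes — a 151 bp product.

Primer A (AAGGGTACAGACAT) matches the top strand at positions 7–20; it acts as a forward primer.
Primer B's reverse complement is GAGGATATATGA, matching the top strand at positions 146–157; it acts as a reverse primer.
The 3' ends face each other across positions 7–157, giving a 151 bp product.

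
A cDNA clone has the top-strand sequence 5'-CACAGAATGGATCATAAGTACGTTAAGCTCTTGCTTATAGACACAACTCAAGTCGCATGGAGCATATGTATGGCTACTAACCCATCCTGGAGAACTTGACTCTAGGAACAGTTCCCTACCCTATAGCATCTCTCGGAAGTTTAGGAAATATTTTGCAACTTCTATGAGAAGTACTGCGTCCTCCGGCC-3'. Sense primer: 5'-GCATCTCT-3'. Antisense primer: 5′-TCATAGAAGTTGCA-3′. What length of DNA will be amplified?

42 bp

Forward primer GCATCTCT is found on the top strand at positions 126–133.
Taking the reverse complement of TCATAGAAGTTGCA gives TGCAACTTCTATGA, found at positions 154–167 on the template; the primer anneals here to the top strand with its 3' end pointing upstream.
The product runs from position 126 to position 167, so its length is 167 − 126 + 1 = 42 bp.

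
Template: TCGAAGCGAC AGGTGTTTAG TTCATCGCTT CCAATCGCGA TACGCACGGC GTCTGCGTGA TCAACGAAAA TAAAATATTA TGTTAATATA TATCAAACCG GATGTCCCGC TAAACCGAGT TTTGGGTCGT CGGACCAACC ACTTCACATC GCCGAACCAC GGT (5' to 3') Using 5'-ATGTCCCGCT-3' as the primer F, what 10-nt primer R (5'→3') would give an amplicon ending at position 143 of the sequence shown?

The forward primer binds at positions 102–111; the product's 3' end on the top strand is position 143.
The reverse primer anneals to the top strand over positions 134–143, i.e. to ACCAACCACT.
Its sequence written 5'→3' is the reverse complement: AGTGGTTGGT.

5'-AGTGGTTGGT-3'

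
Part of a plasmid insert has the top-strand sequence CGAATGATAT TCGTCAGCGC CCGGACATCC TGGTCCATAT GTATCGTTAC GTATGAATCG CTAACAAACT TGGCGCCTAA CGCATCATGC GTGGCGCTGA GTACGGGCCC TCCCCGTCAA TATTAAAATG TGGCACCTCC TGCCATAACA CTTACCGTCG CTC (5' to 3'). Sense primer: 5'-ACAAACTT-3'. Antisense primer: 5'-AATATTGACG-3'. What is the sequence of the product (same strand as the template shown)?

5'-ACAAACTTGGCGCCTAACGCATCATGCGTGGCGCTGAGTACGGGCCCTCCCCGTCAATATT-3'

Scanning the template, ACAAACTT occurs at positions 64–71; this primer anneals to the bottom strand there with its 3' end pointing downstream.
Reverse complement of the reverse primer: CGTCAATATT. This occurs on the top strand at positions 115–124.
The product is the template from position 64 through 124 (61 bp).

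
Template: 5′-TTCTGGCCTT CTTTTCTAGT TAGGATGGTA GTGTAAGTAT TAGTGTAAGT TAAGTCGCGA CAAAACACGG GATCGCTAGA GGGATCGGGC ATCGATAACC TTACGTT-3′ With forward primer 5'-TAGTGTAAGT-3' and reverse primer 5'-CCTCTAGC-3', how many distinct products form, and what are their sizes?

Two products: 54 bp, 42 bp

The forward primer TAGTGTAAGT matches the top strand at positions 29–38, 41–50.
The reverse primer's reverse complement is GCTAGAGG, matching at positions 75–82.
Each forward site pairs with the reverse site to give a product ending at position 82: sizes 54, 42 bp.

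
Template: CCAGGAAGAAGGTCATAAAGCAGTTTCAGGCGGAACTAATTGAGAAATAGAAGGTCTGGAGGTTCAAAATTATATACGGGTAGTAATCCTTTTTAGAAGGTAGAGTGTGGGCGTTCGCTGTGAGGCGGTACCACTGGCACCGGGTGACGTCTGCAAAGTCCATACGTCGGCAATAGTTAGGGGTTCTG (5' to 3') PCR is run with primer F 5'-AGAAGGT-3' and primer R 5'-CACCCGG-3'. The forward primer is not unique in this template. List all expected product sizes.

140 bp, 98 bp, 52 bp

The forward primer AGAAGGT matches the top strand at positions 7–13, 49–55, 95–101.
The reverse primer's reverse complement is CCGGGTG, matching at positions 140–146.
Each forward site pairs with the reverse site to give a product ending at position 146: sizes 140, 98, 52 bp.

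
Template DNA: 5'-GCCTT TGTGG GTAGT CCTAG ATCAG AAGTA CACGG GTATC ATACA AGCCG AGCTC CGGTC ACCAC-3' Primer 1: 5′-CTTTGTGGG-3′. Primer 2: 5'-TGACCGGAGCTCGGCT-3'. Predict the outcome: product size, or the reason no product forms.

Primer 1 (CTTTGTGGG) matches the top strand at positions 3–11; it acts as a forward primer.
Primer 2's reverse complement is AGCCGAGCTCCGGTCA, matching the top strand at positions 46–61; it acts as a reverse primer.
The 3' ends face each other across positions 3–61, giving a 59 bp product.

Yes — a 59 bp product.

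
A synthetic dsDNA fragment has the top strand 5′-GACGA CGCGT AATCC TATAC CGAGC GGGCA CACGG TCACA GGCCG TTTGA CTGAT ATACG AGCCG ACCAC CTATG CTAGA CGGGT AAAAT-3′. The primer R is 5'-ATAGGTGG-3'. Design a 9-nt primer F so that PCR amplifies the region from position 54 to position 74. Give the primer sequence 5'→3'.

The reverse primer's reverse complement CCACCTAT matches the template at positions 67–74; the product starts at position 54.
The forward primer is identical to the top strand over positions 54–62: ATATACGAG.

5'-ATATACGAG-3'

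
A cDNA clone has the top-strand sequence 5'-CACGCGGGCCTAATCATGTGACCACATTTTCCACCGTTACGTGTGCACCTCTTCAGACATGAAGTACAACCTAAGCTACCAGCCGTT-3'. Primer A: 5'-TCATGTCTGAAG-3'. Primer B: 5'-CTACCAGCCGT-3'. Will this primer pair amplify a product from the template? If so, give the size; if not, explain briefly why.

Primer A (TCATGTCTGAAG) has reverse complement CTTCAGACATGA, which matches the top strand at positions 51–62; primer A anneals to the top strand there with its 3' end pointing upstream toward position 51.
Primer B (CTACCAGCCGT) matches the top strand directly at positions 76–86; it anneals to the bottom strand with its 3' end pointing downstream toward position 86.
The 3' ends diverge (primer A extends toward position 1, primer B toward position 87), so the primers never converge on a shared product.

No product — the primers' 3' ends point away from each other.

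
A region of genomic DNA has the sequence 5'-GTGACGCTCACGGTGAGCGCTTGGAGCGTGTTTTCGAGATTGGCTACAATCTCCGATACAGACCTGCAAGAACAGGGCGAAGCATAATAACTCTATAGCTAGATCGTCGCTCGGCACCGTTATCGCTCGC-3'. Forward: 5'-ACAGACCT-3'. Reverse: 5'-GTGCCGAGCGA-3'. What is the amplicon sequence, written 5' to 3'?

Forward primer ACAGACCT is found on the top strand at positions 58–65.
The reverse primer's reverse complement is TCGCTCGGCAC, which matches the template at positions 107–117.
The product is the template from position 58 through 117 (60 bp).

5'-ACAGACCTGCAAGAACAGGGCGAAGCATAATAACTCTATAGCTAGATCGTCGCTCGGCAC-3'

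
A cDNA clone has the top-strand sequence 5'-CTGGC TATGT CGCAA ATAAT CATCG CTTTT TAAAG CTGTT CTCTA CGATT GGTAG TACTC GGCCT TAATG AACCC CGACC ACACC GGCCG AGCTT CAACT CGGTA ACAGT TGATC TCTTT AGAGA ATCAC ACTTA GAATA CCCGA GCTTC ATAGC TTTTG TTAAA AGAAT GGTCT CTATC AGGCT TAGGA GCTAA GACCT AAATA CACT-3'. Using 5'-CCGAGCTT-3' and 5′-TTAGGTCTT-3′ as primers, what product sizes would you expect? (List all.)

115 bp, 61 bp

The forward primer CCGAGCTT matches the top strand at positions 88–95, 142–149.
The reverse primer's reverse complement is AAGACCTAA, matching at positions 194–202.
Each forward site pairs with the reverse site to give a product ending at position 202: sizes 115, 61 bp.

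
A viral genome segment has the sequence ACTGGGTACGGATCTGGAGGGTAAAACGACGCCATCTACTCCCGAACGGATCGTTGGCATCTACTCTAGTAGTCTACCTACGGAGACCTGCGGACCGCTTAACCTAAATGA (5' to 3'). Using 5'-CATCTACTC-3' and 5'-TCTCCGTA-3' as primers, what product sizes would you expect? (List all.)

54 bp, 29 bp

The forward primer CATCTACTC matches the top strand at positions 33–41, 58–66.
The reverse primer's reverse complement is TACGGAGA, matching at positions 79–86.
Each forward site pairs with the reverse site to give a product ending at position 86: sizes 54, 29 bp.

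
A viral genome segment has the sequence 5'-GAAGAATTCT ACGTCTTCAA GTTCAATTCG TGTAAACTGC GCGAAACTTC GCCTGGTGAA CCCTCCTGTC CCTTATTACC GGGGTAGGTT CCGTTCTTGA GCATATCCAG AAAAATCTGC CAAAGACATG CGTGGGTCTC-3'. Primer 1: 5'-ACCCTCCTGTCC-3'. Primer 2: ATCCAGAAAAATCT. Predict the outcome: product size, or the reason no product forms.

Primer 1 (ACCCTCCTGTCC) matches the top strand at positions 60–71 (3' end points downstream).
Primer 2 (ATCCAGAAAAATCT) also matches the top strand directly, at positions 105–118 — its reverse complement AGATTTTTCTGGAT is not present.
Both primers anneal to the bottom strand with 3' ends pointing the same way, so neither can prime synthesis back toward the other.

No product — both primers anneal to the same strand and extend in the same direction.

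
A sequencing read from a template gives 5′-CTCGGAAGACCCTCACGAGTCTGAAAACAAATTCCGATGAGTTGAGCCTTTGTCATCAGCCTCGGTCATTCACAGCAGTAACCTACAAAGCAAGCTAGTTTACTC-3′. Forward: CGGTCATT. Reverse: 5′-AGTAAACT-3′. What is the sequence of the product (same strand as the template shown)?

5'-CGGTCATTCACAGCAGTAACCTACAAAGCAAGCTAGTTTACT-3'

Forward primer CGGTCATT is found on the top strand at positions 63–70.
Taking the reverse complement of AGTAAACT gives AGTTTACT, found at positions 97–104 on the template; the primer anneals here to the top strand with its 3' end pointing upstream.
The product is the template from position 63 through 104 (42 bp).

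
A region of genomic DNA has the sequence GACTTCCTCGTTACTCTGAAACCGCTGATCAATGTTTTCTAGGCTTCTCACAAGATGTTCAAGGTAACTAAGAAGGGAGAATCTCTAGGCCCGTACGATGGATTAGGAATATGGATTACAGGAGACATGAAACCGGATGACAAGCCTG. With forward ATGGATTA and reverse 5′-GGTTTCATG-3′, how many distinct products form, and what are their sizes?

The forward primer ATGGATTA matches the top strand at positions 98–105, 111–118.
The reverse primer's reverse complement is CATGAAACC, matching at positions 126–134.
Each forward site pairs with the reverse site to give a product ending at position 134: sizes 37, 24 bp.

Two products: 37 bp, 24 bp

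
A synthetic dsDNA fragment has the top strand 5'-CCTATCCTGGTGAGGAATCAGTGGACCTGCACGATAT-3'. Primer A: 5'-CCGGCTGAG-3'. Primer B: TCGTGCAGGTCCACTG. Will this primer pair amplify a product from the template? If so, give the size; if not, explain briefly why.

No product — primer A has no binding site in the template.

Primer A (CCGGCTGAG) does not match the top strand, and its reverse complement CTCAGCCGG does not match either.
With no annealing site for primer A, no amplification occurs.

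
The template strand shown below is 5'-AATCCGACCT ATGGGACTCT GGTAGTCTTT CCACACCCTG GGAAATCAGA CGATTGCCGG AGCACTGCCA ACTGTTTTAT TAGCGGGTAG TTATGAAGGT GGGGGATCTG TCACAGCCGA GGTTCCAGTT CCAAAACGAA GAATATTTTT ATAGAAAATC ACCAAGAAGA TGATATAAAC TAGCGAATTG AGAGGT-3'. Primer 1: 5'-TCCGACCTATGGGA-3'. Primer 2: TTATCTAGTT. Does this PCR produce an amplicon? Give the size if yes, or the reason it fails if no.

Primer 2 (TTATCTAGTT) does not match the top strand, and its reverse complement AACTAGATAA does not match either.
With no annealing site for primer 2, no amplification occurs.

No product — primer 2 has no binding site in the template.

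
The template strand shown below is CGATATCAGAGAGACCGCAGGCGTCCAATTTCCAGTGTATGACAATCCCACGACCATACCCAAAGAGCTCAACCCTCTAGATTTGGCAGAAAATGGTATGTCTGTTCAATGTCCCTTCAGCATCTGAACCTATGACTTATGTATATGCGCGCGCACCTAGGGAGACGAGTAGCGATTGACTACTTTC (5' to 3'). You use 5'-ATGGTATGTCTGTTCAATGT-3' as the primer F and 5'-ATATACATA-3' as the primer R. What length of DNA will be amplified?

Scanning the template, ATGGTATGTCTGTTCAATGT occurs at positions 93–112; this primer anneals to the bottom strand there with its 3' end pointing downstream.
The reverse primer's reverse complement is TATGTATAT, which matches the template at positions 138–146.
Product length = (reverse-primer end) − (forward-primer start) + 1 = 146 − 93 + 1 = 54 bp.

54 bp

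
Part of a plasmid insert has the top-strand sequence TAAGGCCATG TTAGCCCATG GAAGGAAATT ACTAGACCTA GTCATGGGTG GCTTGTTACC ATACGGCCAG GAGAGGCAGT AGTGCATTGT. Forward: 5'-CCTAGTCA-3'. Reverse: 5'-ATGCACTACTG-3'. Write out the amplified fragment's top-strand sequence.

Forward primer CCTAGTCA is found on the top strand at positions 37–44.
The reverse primer's reverse complement is CAGTAGTGCAT, which matches the template at positions 77–87.
The product is the template from position 37 through 87 (51 bp).

5'-CCTAGTCATGGGTGGCTTGTTACCATACGGCCAGGAGAGGCAGTAGTGCAT-3'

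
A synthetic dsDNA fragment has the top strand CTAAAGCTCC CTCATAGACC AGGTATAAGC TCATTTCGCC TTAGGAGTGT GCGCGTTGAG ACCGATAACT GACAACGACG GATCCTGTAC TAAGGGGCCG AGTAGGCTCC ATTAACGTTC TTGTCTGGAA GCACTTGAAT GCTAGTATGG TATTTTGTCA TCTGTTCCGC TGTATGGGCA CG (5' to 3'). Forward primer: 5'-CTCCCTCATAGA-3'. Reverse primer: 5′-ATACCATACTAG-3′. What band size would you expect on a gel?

The forward primer matches the template at positions 7–18.
Taking the reverse complement of ATACCATACTAG gives CTAGTATGGTAT, found at positions 142–153 on the template; the primer anneals here to the top strand with its 3' end pointing upstream.
Amplicon spans positions 7–153: 147 bp.

147 bp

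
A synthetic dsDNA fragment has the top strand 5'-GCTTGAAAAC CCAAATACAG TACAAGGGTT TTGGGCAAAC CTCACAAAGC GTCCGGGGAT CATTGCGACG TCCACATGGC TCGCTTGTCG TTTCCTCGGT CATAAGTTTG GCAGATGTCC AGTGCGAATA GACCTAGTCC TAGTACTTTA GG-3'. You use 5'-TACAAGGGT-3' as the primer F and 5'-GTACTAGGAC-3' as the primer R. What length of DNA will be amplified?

Scanning the template, TACAAGGGT occurs at positions 21–29; this primer anneals to the bottom strand there with its 3' end pointing downstream.
The reverse primer's reverse complement is GTCCTAGTAC, which matches the template at positions 137–146.
Amplicon spans positions 21–146: 126 bp.

126 bp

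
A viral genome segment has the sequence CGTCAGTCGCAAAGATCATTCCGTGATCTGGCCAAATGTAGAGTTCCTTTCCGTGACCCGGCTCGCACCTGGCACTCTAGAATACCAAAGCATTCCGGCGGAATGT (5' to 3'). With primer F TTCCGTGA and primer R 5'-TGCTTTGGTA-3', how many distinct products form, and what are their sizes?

The forward primer TTCCGTGA matches the top strand at positions 19–26, 49–56.
The reverse primer's reverse complement is TACCAAAGCA, matching at positions 83–92.
Each forward site pairs with the reverse site to give a product ending at position 92: sizes 74, 44 bp.

Two products: 74 bp, 44 bp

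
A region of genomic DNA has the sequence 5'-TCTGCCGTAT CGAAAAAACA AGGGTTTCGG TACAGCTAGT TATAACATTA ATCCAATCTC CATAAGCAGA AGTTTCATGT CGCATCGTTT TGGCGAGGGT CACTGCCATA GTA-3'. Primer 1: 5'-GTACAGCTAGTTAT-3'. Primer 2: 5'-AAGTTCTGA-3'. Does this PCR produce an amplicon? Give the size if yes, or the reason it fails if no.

No product — primer 2 has no binding site in the template.

Primer 2 (AAGTTCTGA) does not match the top strand, and its reverse complement TCAGAACTT does not match either.
With no annealing site for primer 2, no amplification occurs.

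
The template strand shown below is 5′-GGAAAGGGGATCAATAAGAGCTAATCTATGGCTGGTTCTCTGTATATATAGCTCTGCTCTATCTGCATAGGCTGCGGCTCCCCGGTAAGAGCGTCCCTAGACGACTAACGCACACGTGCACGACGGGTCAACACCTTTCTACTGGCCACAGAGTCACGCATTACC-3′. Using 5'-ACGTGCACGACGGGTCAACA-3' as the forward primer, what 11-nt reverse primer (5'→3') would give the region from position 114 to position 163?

5'-TAATGCGTGAC-3'

The product's 3' end on the top strand is position 163.
The reverse primer anneals to the top strand over positions 153–163, i.e. to GTCACGCATTA.
Its sequence written 5'→3' is the reverse complement: TAATGCGTGAC.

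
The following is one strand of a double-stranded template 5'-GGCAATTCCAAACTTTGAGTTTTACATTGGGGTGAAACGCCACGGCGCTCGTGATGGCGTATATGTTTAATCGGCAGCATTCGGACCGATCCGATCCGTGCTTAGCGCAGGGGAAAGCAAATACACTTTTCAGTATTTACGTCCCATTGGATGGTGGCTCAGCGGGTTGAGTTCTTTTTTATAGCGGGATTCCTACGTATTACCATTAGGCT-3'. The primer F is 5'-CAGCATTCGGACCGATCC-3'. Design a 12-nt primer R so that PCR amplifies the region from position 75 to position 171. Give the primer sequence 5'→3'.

The product's 3' end on the top strand is position 171.
The reverse primer anneals to the top strand over positions 160–171, i.e. to CAGCGGGTTGAG.
Its sequence written 5'→3' is the reverse complement: CTCAACCCGCTG.

5'-CTCAACCCGCTG-3'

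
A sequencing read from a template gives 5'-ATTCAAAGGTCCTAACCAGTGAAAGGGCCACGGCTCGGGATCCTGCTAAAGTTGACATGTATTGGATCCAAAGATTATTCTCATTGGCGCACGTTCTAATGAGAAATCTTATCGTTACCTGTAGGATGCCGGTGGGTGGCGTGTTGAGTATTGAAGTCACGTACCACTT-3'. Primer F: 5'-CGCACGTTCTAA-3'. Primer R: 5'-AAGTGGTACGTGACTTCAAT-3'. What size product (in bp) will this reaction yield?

Scanning the template, CGCACGTTCTAA occurs at positions 88–99; this primer anneals to the bottom strand there with its 3' end pointing downstream.
The reverse primer's reverse complement is ATTGAAGTCACGTACCACTT, which matches the template at positions 150–169.
Product length = (reverse-primer end) − (forward-primer start) + 1 = 169 − 88 + 1 = 82 bp.

82 bp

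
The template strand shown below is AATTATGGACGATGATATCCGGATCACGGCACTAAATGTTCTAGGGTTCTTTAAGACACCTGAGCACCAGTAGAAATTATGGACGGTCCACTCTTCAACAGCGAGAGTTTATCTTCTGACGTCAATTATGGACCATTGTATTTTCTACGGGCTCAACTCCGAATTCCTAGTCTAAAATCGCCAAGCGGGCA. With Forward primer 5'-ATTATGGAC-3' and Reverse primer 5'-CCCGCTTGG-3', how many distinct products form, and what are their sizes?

The forward primer ATTATGGAC matches the top strand at positions 2–10, 76–84, 125–133.
The reverse primer's reverse complement is CCAAGCGGG, matching at positions 181–189.
Each forward site pairs with the reverse site to give a product ending at position 189: sizes 188, 114, 65 bp.

Three products: 188 bp, 114 bp, 65 bp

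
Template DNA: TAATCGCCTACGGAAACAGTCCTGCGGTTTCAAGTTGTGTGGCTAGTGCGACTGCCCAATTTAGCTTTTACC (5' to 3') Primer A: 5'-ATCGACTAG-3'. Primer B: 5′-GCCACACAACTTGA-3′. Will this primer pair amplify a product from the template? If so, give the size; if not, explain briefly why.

Primer A (ATCGACTAG) does not match the top strand, and its reverse complement CTAGTCGAT does not match either.
With no annealing site for primer A, no amplification occurs.

No product — primer A has no binding site in the template.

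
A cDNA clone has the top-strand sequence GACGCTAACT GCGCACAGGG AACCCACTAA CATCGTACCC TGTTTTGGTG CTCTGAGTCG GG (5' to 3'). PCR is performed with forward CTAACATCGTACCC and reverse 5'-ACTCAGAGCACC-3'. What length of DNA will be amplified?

Scanning the template, CTAACATCGTACCC occurs at positions 27–40; this primer anneals to the bottom strand there with its 3' end pointing downstream.
Reverse complement of the reverse primer: GGTGCTCTGAGT. This occurs on the top strand at positions 47–58.
Amplicon spans positions 27–58: 32 bp.

32 bp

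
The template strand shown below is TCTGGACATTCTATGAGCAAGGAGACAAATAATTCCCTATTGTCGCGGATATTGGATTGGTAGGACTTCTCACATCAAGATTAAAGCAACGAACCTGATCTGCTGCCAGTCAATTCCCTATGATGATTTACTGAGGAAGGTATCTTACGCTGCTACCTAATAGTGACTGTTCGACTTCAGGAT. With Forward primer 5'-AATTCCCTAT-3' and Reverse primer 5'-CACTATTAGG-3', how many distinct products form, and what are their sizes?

The forward primer AATTCCCTAT matches the top strand at positions 31–40, 112–121.
The reverse primer's reverse complement is CCTAATAGTG, matching at positions 156–165.
Each forward site pairs with the reverse site to give a product ending at position 165: sizes 135, 54 bp.

Two products: 135 bp, 54 bp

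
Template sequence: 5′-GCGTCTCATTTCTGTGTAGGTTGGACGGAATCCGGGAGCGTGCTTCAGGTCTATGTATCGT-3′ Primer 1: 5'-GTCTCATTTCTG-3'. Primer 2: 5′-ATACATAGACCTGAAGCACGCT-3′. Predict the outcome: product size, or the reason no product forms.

Primer 1 (GTCTCATTTCTG) matches the top strand at positions 3–14; it acts as a forward primer.
Primer 2's reverse complement is AGCGTGCTTCAGGTCTATGTAT, matching the top strand at positions 37–58; it acts as a reverse primer.
The 3' ends face each other across positions 3–58, giving a 56 bp product.

Yes — a 56 bp product.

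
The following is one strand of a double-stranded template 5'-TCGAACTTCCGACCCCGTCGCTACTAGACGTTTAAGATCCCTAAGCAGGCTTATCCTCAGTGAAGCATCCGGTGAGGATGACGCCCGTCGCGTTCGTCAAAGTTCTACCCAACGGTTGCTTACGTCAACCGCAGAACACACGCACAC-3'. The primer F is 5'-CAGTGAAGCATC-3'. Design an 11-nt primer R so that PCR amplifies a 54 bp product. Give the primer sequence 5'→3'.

The forward primer binds at positions 58–69, so a 54 bp product ends at position 58 + 54 − 1 = 111.
The reverse primer anneals to the top strand over positions 101–111, i.e. to AGTTCTACCCA.
Its sequence written 5'→3' is the reverse complement: TGGGTAGAACT.

5'-TGGGTAGAACT-3'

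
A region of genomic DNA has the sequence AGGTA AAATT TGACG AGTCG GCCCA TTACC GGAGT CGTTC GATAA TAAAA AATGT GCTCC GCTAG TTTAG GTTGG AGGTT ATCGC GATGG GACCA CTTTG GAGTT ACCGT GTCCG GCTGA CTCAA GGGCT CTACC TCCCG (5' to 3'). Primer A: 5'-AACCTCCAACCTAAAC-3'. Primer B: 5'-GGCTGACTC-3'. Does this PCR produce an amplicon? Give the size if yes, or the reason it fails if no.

No product — the primers' 3' ends point away from each other.

Primer A (AACCTCCAACCTAAAC) has reverse complement GTTTAGGTTGGAGGTT, which matches the top strand at positions 65–80; primer A anneals to the top strand there with its 3' end pointing upstream toward position 65.
Primer B (GGCTGACTC) matches the top strand directly at positions 115–123; it anneals to the bottom strand with its 3' end pointing downstream toward position 123.
The 3' ends diverge (primer A extends toward position 1, primer B toward position 140), so the primers never converge on a shared product.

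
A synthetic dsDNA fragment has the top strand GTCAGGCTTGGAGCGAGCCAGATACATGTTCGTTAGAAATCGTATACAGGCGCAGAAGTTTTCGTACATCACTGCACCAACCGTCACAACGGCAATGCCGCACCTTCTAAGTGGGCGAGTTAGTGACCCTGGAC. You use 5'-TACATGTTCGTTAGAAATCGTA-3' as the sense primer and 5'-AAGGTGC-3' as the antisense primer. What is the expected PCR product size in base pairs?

Scanning the template, TACATGTTCGTTAGAAATCGTA occurs at positions 23–44; this primer anneals to the bottom strand there with its 3' end pointing downstream.
Taking the reverse complement of AAGGTGC gives GCACCTT, found at positions 100–106 on the template; the primer anneals here to the top strand with its 3' end pointing upstream.
The product runs from position 23 to position 106, so its length is 106 − 23 + 1 = 84 bp.

84 bp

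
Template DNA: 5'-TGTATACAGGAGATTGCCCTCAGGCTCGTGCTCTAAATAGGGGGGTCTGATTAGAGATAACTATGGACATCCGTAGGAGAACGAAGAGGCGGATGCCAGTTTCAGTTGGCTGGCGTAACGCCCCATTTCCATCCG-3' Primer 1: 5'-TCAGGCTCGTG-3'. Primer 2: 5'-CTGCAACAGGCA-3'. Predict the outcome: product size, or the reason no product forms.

No product — primer 2 has no binding site in the template.

Primer 2 (CTGCAACAGGCA) does not match the top strand, and its reverse complement TGCCTGTTGCAG does not match either.
With no annealing site for primer 2, no amplification occurs.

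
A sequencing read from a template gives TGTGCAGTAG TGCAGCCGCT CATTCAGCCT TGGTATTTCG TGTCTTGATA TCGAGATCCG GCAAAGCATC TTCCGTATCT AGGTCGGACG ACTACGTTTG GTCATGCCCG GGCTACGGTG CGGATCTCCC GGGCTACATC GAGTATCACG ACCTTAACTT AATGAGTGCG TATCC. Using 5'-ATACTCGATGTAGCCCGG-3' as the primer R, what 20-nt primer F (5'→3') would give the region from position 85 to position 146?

The reverse primer's reverse complement CCGGGCTACATCGAGTAT matches the template at positions 129–146; the product starts at position 85.
The forward primer is identical to the top strand over positions 85–104: CGGACGACTACGTTTGGTCA.

5'-CGGACGACTACGTTTGGTCA-3'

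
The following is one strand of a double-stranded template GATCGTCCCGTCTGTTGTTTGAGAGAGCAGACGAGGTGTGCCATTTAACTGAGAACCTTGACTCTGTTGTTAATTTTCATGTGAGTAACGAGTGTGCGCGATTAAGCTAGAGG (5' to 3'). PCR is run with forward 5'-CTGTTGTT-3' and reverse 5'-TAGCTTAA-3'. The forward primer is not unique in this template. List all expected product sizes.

98 bp, 46 bp

The forward primer CTGTTGTT matches the top strand at positions 12–19, 64–71.
The reverse primer's reverse complement is TTAAGCTA, matching at positions 102–109.
Each forward site pairs with the reverse site to give a product ending at position 109: sizes 98, 46 bp.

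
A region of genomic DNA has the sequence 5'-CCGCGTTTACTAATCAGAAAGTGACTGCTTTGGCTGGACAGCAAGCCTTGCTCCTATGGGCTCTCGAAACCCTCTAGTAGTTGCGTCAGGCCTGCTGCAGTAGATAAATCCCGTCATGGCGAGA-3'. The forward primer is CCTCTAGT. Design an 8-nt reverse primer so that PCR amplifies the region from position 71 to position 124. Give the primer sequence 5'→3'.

The product's 3' end on the top strand is position 124.
The reverse primer anneals to the top strand over positions 117–124, i.e. to TGGCGAGA.
Its sequence written 5'→3' is the reverse complement: TCTCGCCA.

5'-TCTCGCCA-3'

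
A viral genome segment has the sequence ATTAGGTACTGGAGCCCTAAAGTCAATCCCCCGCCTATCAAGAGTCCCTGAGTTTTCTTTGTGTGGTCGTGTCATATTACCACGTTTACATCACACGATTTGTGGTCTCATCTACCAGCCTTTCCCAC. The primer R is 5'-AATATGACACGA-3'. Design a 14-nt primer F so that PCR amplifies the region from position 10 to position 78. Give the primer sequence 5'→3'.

The reverse primer's reverse complement TCGTGTCATATT matches the template at positions 67–78; the product starts at position 10.
The forward primer is identical to the top strand over positions 10–23: TGGAGCCCTAAAGT.

5'-TGGAGCCCTAAAGT-3'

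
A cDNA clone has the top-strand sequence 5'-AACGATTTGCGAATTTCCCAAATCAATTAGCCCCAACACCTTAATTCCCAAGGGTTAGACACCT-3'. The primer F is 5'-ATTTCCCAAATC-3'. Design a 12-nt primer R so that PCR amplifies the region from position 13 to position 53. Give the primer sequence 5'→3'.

The product's 3' end on the top strand is position 53.
The reverse primer anneals to the top strand over positions 42–53, i.e. to TAATTCCCAAGG.
Its sequence written 5'→3' is the reverse complement: CCTTGGGAATTA.

5'-CCTTGGGAATTA-3'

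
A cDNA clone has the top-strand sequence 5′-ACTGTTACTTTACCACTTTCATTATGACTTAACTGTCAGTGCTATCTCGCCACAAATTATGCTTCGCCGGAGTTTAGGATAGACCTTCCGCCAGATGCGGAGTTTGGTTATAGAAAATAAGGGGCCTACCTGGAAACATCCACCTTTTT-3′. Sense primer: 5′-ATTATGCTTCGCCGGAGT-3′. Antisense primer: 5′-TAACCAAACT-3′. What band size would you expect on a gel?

The forward primer matches the template at positions 56–73.
Reverse complement of the reverse primer: AGTTTGGTTA. This occurs on the top strand at positions 101–110.
The product runs from position 56 to position 110, so its length is 110 − 56 + 1 = 55 bp.

55 bp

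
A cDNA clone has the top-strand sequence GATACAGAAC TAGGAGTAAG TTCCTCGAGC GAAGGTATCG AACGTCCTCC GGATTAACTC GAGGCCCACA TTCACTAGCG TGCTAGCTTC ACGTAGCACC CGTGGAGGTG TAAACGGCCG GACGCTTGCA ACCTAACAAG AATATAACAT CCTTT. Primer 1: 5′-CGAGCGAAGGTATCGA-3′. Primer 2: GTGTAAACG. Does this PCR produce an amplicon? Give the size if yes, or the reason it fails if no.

No product — both primers anneal to the same strand and extend in the same direction.

Primer 1 (CGAGCGAAGGTATCGA) matches the top strand at positions 26–41 (3' end points downstream).
Primer 2 (GTGTAAACG) also matches the top strand directly, at positions 108–116 — its reverse complement CGTTTACAC is not present.
Both primers anneal to the bottom strand with 3' ends pointing the same way, so neither can prime synthesis back toward the other.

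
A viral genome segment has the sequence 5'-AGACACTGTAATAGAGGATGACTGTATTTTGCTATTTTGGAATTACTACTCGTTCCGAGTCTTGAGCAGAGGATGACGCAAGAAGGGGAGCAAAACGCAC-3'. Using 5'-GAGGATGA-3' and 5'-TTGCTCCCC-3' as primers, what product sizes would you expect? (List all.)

80 bp, 25 bp

The forward primer GAGGATGA matches the top strand at positions 14–21, 69–76.
The reverse primer's reverse complement is GGGGAGCAA, matching at positions 85–93.
Each forward site pairs with the reverse site to give a product ending at position 93: sizes 80, 25 bp.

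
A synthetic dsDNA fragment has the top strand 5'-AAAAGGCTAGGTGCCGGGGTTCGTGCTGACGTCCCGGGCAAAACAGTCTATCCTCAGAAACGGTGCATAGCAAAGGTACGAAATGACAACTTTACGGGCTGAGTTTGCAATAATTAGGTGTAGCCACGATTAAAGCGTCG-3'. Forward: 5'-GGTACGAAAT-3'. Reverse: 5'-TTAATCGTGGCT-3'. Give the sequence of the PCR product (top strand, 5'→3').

5'-GGTACGAAATGACAACTTTACGGGCTGAGTTTGCAATAATTAGGTGTAGCCACGATTAA-3'

Forward primer GGTACGAAAT is found on the top strand at positions 75–84.
Taking the reverse complement of TTAATCGTGGCT gives AGCCACGATTAA, found at positions 122–133 on the template; the primer anneals here to the top strand with its 3' end pointing upstream.
The product is the template from position 75 through 133 (59 bp).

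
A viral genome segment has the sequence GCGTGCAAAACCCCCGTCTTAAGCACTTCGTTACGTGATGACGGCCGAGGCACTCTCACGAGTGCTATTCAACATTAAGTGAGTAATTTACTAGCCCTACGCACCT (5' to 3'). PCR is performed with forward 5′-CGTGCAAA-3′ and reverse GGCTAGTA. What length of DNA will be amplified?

95 bp

Forward primer CGTGCAAA is found on the top strand at positions 2–9.
The reverse primer's reverse complement is TACTAGCC, which matches the template at positions 89–96.
Product length = (reverse-primer end) − (forward-primer start) + 1 = 96 − 2 + 1 = 95 bp.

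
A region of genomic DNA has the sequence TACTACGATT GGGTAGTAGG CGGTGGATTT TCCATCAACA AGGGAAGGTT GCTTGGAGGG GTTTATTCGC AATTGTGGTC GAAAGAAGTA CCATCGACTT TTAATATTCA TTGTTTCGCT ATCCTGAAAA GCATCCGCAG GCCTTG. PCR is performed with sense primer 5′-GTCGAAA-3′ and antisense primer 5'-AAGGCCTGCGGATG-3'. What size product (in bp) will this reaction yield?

Scanning the template, GTCGAAA occurs at positions 78–84; this primer anneals to the bottom strand there with its 3' end pointing downstream.
Reverse complement of the reverse primer: CATCCGCAGGCCTT. This occurs on the top strand at positions 132–145.
Product length = (reverse-primer end) − (forward-primer start) + 1 = 145 − 78 + 1 = 68 bp.

68 bp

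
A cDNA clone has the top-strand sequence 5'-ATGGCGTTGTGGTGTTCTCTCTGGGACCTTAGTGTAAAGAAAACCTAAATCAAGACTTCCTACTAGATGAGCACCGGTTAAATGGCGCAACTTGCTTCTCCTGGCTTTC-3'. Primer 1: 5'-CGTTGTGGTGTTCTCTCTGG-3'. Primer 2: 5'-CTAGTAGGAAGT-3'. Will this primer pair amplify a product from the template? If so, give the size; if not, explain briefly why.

Yes — a 62 bp product.

Primer 1 (CGTTGTGGTGTTCTCTCTGG) matches the top strand at positions 5–24; it acts as a forward primer.
Primer 2's reverse complement is ACTTCCTACTAG, matching the top strand at positions 55–66; it acts as a reverse primer.
The 3' ends face each other across positions 5–66, giving a 62 bp product.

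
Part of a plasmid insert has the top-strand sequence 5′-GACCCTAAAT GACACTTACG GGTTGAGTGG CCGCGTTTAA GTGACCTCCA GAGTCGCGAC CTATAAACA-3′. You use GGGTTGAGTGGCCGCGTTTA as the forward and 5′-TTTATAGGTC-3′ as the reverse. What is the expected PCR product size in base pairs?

48 bp

Scanning the template, GGGTTGAGTGGCCGCGTTTA occurs at positions 20–39; this primer anneals to the bottom strand there with its 3' end pointing downstream.
Taking the reverse complement of TTTATAGGTC gives GACCTATAAA, found at positions 58–67 on the template; the primer anneals here to the top strand with its 3' end pointing upstream.
The product runs from position 20 to position 67, so its length is 67 − 20 + 1 = 48 bp.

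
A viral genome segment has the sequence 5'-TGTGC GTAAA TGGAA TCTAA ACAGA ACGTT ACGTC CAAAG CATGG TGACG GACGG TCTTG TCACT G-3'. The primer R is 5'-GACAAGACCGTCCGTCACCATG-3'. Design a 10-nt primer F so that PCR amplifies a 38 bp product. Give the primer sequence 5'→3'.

The reverse primer's reverse complement CATGGTGACGGACGGTCTTGTC matches the template at positions 41–62, so the product ends at position 62.
A 38 bp product then starts at position 62 − 38 + 1 = 25.
The forward primer is identical to the top strand there: AACGTTACGT.

5'-AACGTTACGT-3'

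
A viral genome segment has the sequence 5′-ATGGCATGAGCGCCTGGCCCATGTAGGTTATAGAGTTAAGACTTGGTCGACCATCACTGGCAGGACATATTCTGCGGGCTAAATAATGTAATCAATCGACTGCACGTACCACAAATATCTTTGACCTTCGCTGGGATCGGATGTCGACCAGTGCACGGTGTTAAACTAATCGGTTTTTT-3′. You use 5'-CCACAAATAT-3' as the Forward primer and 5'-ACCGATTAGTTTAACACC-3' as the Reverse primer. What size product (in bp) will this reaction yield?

66 bp

Forward primer CCACAAATAT is found on the top strand at positions 109–118.
Reverse complement of the reverse primer: GGTGTTAAACTAATCGGT. This occurs on the top strand at positions 157–174.
The product runs from position 109 to position 174, so its length is 174 − 109 + 1 = 66 bp.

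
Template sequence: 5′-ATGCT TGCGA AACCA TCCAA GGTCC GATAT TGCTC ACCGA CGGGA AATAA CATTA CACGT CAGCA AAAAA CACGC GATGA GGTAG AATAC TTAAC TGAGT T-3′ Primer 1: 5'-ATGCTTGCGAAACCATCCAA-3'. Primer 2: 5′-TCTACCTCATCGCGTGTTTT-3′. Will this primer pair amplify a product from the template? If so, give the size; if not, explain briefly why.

Yes — an 86 bp product.

Primer 1 (ATGCTTGCGAAACCATCCAA) matches the top strand at positions 1–20; it acts as a forward primer.
Primer 2's reverse complement is AAAACACGCGATGAGGTAGA, matching the top strand at positions 67–86; it acts as a reverse primer.
The 3' ends face each other across positions 1–86, giving an 86 bp product.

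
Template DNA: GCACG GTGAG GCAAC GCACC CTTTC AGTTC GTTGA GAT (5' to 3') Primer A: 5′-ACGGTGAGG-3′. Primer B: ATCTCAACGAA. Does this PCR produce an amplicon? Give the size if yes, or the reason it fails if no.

Primer A (ACGGTGAGG) matches the top strand at positions 3–11; it acts as a forward primer.
Primer B's reverse complement is TTCGTTGAGAT, matching the top strand at positions 28–38; it acts as a reverse primer.
The 3' ends face each other across positions 3–38, giving a 36 bp product.

Yes — a 36 bp product.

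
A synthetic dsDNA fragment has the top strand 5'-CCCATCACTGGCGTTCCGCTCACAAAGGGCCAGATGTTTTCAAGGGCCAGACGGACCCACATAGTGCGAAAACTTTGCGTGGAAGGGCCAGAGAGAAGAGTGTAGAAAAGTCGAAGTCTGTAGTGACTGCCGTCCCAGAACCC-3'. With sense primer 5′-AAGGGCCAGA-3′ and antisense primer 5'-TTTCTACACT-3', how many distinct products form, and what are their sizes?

The forward primer AAGGGCCAGA matches the top strand at positions 25–34, 42–51, 83–92.
The reverse primer's reverse complement is AGTGTAGAAA, matching at positions 99–108.
Each forward site pairs with the reverse site to give a product ending at position 108: sizes 84, 67, 26 bp.

Three products: 84 bp, 67 bp, 26 bp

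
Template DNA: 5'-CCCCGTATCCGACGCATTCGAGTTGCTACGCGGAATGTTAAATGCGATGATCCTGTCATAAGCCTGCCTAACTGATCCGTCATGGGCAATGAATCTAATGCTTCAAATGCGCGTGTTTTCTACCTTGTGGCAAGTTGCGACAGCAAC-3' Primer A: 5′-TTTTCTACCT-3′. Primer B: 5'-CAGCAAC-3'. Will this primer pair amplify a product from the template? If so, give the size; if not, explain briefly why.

No product — both primers anneal to the same strand and extend in the same direction.

Primer A (TTTTCTACCT) matches the top strand at positions 116–125 (3' end points downstream).
Primer B (CAGCAAC) also matches the top strand directly, at positions 141–147 — its reverse complement GTTGCTG is not present.
Both primers anneal to the bottom strand with 3' ends pointing the same way, so neither can prime synthesis back toward the other.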